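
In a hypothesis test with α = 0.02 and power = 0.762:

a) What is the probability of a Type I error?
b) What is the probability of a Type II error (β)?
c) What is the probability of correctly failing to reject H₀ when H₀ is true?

Answer: a) 0.02, b) 0.238, c) 0.98

Derivation:
a) Type I error probability = α = 0.02
b) Power = P(reject H₀ | H₁ true) = 1 - β = 0.762, so Type II error probability = β = 1 - Power = 0.238
c) P(fail to reject H₀ | H₀ true) = 1 - α = 0.98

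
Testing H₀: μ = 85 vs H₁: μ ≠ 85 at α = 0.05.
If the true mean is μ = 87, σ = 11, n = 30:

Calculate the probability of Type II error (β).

SE = σ/√n = 11/√30 = 2.0083
Critical values: μ₀ ± z_0.025×SE = 85 ± 1.960×2.0083
Acceptance region: (81.0637, 88.9363)
Under H₁ (μ = 87): z_high = (88.9363 - 87)/2.0083 = 0.9641, z_low = (81.0637 - 87)/2.0083 = -2.9559
β = P(not reject | H₁) = Φ(0.9641) - Φ(-2.9559) ≈ 0.8309

Answer: β ≈ 0.8309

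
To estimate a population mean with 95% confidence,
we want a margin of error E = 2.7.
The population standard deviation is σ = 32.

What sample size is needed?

Answer: n = 540

Derivation:
z_0.025 = 1.960
n = (z×σ/E)² = (1.960×32/2.7)²
n = 539.6157
Round up: n = 540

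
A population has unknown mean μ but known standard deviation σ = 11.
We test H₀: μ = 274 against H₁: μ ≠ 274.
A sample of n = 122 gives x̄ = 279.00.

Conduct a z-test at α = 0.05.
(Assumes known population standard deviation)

Standard error: SE = σ/√n = 11/√122 = 0.9959
z-statistic: z = (x̄ - μ₀)/SE = (279.00 - 274)/0.9959 = 5.0206
Critical value: ±1.960
p-value < 0.0001
Decision: reject H₀

Answer: z = 5.0206, reject H₀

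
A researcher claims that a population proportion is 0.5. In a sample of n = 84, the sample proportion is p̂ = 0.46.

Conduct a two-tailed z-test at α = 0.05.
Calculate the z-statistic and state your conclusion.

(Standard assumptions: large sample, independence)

H₀: p = 0.5, H₁: p ≠ 0.5
Standard error: SE = √(p₀(1-p₀)/n) = √(0.5×0.5/84) = 0.054554
z-statistic: z = (p̂ - p₀)/SE = (0.46 - 0.5)/0.054554 = -0.7332
Critical value: z_0.025 = ±1.960
p-value = 0.4634
Decision: fail to reject H₀ at α = 0.05

Answer: z = -0.7332, fail to reject H₀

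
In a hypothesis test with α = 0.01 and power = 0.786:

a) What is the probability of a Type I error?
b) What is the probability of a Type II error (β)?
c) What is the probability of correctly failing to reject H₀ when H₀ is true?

a) Type I error probability = α = 0.01
b) Power = P(reject H₀ | H₁ true) = 1 - β = 0.786, so Type II error probability = β = 1 - Power = 0.214
c) P(fail to reject H₀ | H₀ true) = 1 - α = 0.99

Answer: a) 0.01, b) 0.214, c) 0.99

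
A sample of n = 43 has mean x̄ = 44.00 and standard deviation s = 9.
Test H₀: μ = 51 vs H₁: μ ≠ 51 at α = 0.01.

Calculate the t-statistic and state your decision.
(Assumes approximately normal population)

df = n - 1 = 42
SE = s/√n = 9/√43 = 1.3725
t = (x̄ - μ₀)/SE = (44.00 - 51)/1.3725 = -5.1002
Critical value: t_{0.005,42} = ±2.698
p-value < 0.0001
Decision: reject H₀

Answer: t = -5.1002, reject H₀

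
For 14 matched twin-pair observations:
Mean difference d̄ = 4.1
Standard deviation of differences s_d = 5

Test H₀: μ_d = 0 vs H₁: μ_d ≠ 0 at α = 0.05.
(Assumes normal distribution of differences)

df = n - 1 = 13
SE = s_d/√n = 5/√14 = 1.3363
t = d̄/SE = 4.1/1.3363 = 3.0682
Critical value: t_{0.025,13} = ±2.160
p-value ≈ 0.0090
Decision: reject H₀

Answer: t = 3.0682, reject H₀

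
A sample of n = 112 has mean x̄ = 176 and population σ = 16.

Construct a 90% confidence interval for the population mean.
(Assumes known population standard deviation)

Confidence level: 90%, α = 0.1
z_0.05 = 1.645
SE = σ/√n = 16/√112 = 1.5119
Margin of error = 1.645 × 1.5119 = 2.4871
CI: x̄ ± margin = 176 ± 2.4871
CI: (173.5129, 178.4871)

Answer: (173.5129, 178.4871)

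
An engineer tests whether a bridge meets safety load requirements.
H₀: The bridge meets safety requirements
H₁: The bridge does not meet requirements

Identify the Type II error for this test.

Answer: Declaring an unsafe bridge to be safe

Derivation:
Type I error (α): Rejecting H₀ when H₀ is true
Type II error (β): Failing to reject H₀ when H₁ is true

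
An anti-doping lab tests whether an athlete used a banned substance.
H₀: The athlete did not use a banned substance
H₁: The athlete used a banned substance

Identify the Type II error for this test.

Answer: Failing to detect doping in an athlete who used a banned substance

Derivation:
Type I error: rejecting H₀ when it is actually true (false positive).
Type II error: failing to reject H₀ when H₁ is actually true (false negative).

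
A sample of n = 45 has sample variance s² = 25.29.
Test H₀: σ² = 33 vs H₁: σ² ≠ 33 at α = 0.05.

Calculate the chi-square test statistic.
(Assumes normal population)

df = n - 1 = 44
χ² = (n-1)s²/σ₀² = 44×25.29/33 = 33.7200
Critical values: χ²_{0.975,44} = 27.575, χ²_{0.025,44} = 64.201
Rejection region: χ² < 27.575 or χ² > 64.201
Decision: fail to reject H₀

Answer: χ² = 33.7200, fail to reject H₀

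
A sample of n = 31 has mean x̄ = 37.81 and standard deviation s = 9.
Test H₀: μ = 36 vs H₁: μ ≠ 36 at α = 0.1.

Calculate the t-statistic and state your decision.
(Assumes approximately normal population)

df = n - 1 = 30
SE = s/√n = 9/√31 = 1.6164
t = (x̄ - μ₀)/SE = (37.81 - 36)/1.6164 = 1.1198
Critical value: t_{0.05,30} = ±1.697
p-value ≈ 0.2717
Decision: fail to reject H₀

Answer: t = 1.1198, fail to reject H₀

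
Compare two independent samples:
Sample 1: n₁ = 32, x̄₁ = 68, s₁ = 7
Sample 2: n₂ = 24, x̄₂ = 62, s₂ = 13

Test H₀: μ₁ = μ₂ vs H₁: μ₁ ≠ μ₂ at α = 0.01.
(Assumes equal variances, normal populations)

Pooled variance: s²_p = [31×7² + 23×13²]/(54) = 100.1111
s_p = 10.0056
SE = s_p×√(1/n₁ + 1/n₂) = 10.0056×√(1/32 + 1/24) = 2.7018
t = (x̄₁ - x̄₂)/SE = (68 - 62)/2.7018 = 2.2207
df = 54, t-critical = ±2.670
Decision: fail to reject H₀

Answer: t = 2.2207, fail to reject H₀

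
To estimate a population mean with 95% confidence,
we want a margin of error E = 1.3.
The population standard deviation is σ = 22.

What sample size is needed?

z_0.025 = 1.960
n = (z×σ/E)² = (1.960×22/1.3)²
n = 1100.1979
Round up: n = 1101

Answer: n = 1101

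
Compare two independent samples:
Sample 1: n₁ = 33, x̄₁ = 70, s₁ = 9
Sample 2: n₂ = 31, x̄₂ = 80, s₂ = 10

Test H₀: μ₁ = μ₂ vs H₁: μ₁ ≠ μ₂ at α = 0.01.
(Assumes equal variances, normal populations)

Pooled variance: s²_p = [32×9² + 30×10²]/(62) = 90.1935
s_p = 9.4970
SE = s_p×√(1/n₁ + 1/n₂) = 9.4970×√(1/33 + 1/31) = 2.3754
t = (x̄₁ - x̄₂)/SE = (70 - 80)/2.3754 = -4.2098
df = 62, t-critical = ±2.657
Decision: reject H₀

Answer: t = -4.2098, reject H₀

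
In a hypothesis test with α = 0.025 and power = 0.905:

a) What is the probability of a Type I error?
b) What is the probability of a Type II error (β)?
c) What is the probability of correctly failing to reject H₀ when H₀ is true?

a) Type I error probability = α = 0.025
b) Power = P(reject H₀ | H₁ true) = 1 - β = 0.905, so Type II error probability = β = 1 - Power = 0.095
c) P(fail to reject H₀ | H₀ true) = 1 - α = 0.975

Answer: a) 0.025, b) 0.095, c) 0.975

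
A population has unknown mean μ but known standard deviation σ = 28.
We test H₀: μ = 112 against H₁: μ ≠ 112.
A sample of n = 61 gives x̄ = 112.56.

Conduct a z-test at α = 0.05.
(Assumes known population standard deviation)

Standard error: SE = σ/√n = 28/√61 = 3.5850
z-statistic: z = (x̄ - μ₀)/SE = (112.56 - 112)/3.5850 = 0.1562
Critical value: ±1.960
p-value = 0.8759
Decision: fail to reject H₀

Answer: z = 0.1562, fail to reject H₀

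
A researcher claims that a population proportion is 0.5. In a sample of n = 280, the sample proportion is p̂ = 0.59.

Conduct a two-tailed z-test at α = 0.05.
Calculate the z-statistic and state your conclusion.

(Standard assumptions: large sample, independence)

Answer: z = 3.0119, reject H₀

Derivation:
H₀: p = 0.5, H₁: p ≠ 0.5
Standard error: SE = √(p₀(1-p₀)/n) = √(0.5×0.5/280) = 0.029881
z-statistic: z = (p̂ - p₀)/SE = (0.59 - 0.5)/0.029881 = 3.0119
Critical value: z_0.025 = ±1.960
p-value = 0.0026
Decision: reject H₀ at α = 0.05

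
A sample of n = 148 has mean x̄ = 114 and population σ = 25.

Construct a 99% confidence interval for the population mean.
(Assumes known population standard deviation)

Confidence level: 99%, α = 0.01
z_0.005 = 2.576
SE = σ/√n = 25/√148 = 2.0550
Margin of error = 2.576 × 2.0550 = 5.2937
CI: x̄ ± margin = 114 ± 5.2937
CI: (108.7063, 119.2937)

Answer: (108.7063, 119.2937)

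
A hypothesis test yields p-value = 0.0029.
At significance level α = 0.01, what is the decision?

Answer: reject H₀

Derivation:
Compare p-value to α:
0.0029 < 0.01
Decision: reject H₀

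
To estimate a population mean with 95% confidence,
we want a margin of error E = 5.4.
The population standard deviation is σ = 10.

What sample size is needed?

z_0.025 = 1.960
n = (z×σ/E)² = (1.960×10/5.4)²
n = 13.1742
Round up: n = 14

Answer: n = 14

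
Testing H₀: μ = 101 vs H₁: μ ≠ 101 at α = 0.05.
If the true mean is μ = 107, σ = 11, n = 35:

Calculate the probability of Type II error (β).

Answer: β ≈ 0.1026

Derivation:
SE = σ/√n = 11/√35 = 1.8593
Critical values: μ₀ ± z_0.025×SE = 101 ± 1.960×1.8593
Acceptance region: (97.3558, 104.6442)
Under H₁ (μ = 107): z_high = (104.6442 - 107)/1.8593 = -1.2670, z_low = (97.3558 - 107)/1.8593 = -5.1870
β = P(not reject | H₁) = Φ(-1.2670) - Φ(-5.1870) ≈ 0.1026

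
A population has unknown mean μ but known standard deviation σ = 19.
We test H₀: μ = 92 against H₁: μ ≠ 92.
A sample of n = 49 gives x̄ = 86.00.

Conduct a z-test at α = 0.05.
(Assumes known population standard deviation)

Answer: z = -2.2105, reject H₀

Derivation:
Standard error: SE = σ/√n = 19/√49 = 2.7143
z-statistic: z = (x̄ - μ₀)/SE = (86.00 - 92)/2.7143 = -2.2105
Critical value: ±1.960
p-value = 0.0271
Decision: reject H₀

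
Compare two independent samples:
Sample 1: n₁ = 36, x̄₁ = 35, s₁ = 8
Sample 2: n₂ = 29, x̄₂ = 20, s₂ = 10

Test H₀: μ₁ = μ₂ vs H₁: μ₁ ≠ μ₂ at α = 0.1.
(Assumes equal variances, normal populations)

Pooled variance: s²_p = [35×8² + 28×10²]/(63) = 80.0000
s_p = 8.9443
SE = s_p×√(1/n₁ + 1/n₂) = 8.9443×√(1/36 + 1/29) = 2.2318
t = (x̄₁ - x̄₂)/SE = (35 - 20)/2.2318 = 6.7210
df = 63, t-critical = ±1.669
Decision: reject H₀

Answer: t = 6.7210, reject H₀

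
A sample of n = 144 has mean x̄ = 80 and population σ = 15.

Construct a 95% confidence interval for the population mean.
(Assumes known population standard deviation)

Answer: (77.5500, 82.4500)

Derivation:
Confidence level: 95%, α = 0.05
z_0.025 = 1.960
SE = σ/√n = 15/√144 = 1.2500
Margin of error = 1.960 × 1.2500 = 2.4500
CI: x̄ ± margin = 80 ± 2.4500
CI: (77.5500, 82.4500)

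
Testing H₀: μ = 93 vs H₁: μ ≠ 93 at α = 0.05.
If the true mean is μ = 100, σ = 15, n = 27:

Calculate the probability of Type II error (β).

SE = σ/√n = 15/√27 = 2.8868
Critical values: μ₀ ± z_0.025×SE = 93 ± 1.960×2.8868
Acceptance region: (87.3419, 98.6581)
Under H₁ (μ = 100): z_high = (98.6581 - 100)/2.8868 = -0.4648, z_low = (87.3419 - 100)/2.8868 = -4.3848
β = P(not reject | H₁) = Φ(-0.4648) - Φ(-4.3848) ≈ 0.3210

Answer: β ≈ 0.3210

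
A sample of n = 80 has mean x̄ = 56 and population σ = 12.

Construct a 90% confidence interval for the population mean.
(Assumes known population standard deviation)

Confidence level: 90%, α = 0.1
z_0.05 = 1.645
SE = σ/√n = 12/√80 = 1.3416
Margin of error = 1.645 × 1.3416 = 2.2069
CI: x̄ ± margin = 56 ± 2.2069
CI: (53.7931, 58.2069)

Answer: (53.7931, 58.2069)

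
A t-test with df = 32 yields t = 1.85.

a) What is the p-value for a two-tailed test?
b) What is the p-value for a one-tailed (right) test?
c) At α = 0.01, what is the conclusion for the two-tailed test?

Answer: a) 0.0736, b) 0.0368, c) fail to reject H₀

Derivation:
Using t-distribution with df = 32:
a) Two-tailed: p = 2×P(T > 1.85) = 0.0736
b) One-tailed: p = P(T > 1.85) = 0.0368
c) 0.0736 ≥ 0.01, fail to reject H₀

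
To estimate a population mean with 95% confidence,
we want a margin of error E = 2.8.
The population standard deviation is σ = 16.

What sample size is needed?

z_0.025 = 1.960
n = (z×σ/E)² = (1.960×16/2.8)²
n = 125.4400
Round up: n = 126

Answer: n = 126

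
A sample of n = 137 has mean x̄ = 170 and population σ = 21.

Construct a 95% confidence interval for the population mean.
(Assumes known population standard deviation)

Answer: (166.4834, 173.5166)

Derivation:
Confidence level: 95%, α = 0.05
z_0.025 = 1.960
SE = σ/√n = 21/√137 = 1.7942
Margin of error = 1.960 × 1.7942 = 3.5166
CI: x̄ ± margin = 170 ± 3.5166
CI: (166.4834, 173.5166)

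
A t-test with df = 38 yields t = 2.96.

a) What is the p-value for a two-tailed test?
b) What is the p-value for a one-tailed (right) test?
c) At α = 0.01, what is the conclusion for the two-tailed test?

Using t-distribution with df = 38:
a) Two-tailed: p = 2×P(T > 2.96) = 0.0053
b) One-tailed: p = P(T > 2.96) = 0.0026
c) 0.0053 < 0.01, reject H₀

Answer: a) 0.0053, b) 0.0026, c) reject H₀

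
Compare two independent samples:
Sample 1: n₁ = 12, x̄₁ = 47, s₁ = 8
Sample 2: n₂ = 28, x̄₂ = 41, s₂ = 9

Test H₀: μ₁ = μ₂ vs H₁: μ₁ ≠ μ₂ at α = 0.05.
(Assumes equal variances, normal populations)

Answer: t = 1.9937, fail to reject H₀

Derivation:
Pooled variance: s²_p = [11×8² + 27×9²]/(38) = 76.0789
s_p = 8.7223
SE = s_p×√(1/n₁ + 1/n₂) = 8.7223×√(1/12 + 1/28) = 3.0095
t = (x̄₁ - x̄₂)/SE = (47 - 41)/3.0095 = 1.9937
df = 38, t-critical = ±2.024
Decision: fail to reject H₀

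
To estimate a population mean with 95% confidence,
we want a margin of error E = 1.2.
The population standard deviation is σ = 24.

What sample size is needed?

z_0.025 = 1.960
n = (z×σ/E)² = (1.960×24/1.2)²
n = 1536.6400
Round up: n = 1537

Answer: n = 1537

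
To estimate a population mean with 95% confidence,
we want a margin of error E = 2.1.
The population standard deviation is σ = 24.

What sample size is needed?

Answer: n = 502

Derivation:
z_0.025 = 1.960
n = (z×σ/E)² = (1.960×24/2.1)²
n = 501.7600
Round up: n = 502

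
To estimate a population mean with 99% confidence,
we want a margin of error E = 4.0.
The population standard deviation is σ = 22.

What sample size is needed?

Answer: n = 201

Derivation:
z_0.005 = 2.576
n = (z×σ/E)² = (2.576×22/4.0)²
n = 200.7322
Round up: n = 201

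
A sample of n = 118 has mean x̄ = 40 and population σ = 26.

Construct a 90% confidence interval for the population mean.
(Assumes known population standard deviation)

Answer: (36.0627, 43.9373)

Derivation:
Confidence level: 90%, α = 0.1
z_0.05 = 1.645
SE = σ/√n = 26/√118 = 2.3935
Margin of error = 1.645 × 2.3935 = 3.9373
CI: x̄ ± margin = 40 ± 3.9373
CI: (36.0627, 43.9373)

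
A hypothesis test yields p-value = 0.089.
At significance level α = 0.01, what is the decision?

Compare p-value to α:
0.089 ≥ 0.01
Decision: fail to reject H₀

Answer: fail to reject H₀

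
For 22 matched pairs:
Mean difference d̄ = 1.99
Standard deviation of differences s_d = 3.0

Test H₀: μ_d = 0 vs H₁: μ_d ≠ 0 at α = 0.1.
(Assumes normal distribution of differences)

df = n - 1 = 21
SE = s_d/√n = 3.0/√22 = 0.6396
t = d̄/SE = 1.99/0.6396 = 3.1113
Critical value: t_{0.05,21} = ±1.721
p-value ≈ 0.0053
Decision: reject H₀

Answer: t = 3.1113, reject H₀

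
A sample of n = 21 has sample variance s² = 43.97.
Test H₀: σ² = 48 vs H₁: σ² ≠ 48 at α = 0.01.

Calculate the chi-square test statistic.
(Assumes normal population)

df = n - 1 = 20
χ² = (n-1)s²/σ₀² = 20×43.97/48 = 18.3208
Critical values: χ²_{0.995,20} = 7.434, χ²_{0.005,20} = 39.997
Rejection region: χ² < 7.434 or χ² > 39.997
Decision: fail to reject H₀

Answer: χ² = 18.3208, fail to reject H₀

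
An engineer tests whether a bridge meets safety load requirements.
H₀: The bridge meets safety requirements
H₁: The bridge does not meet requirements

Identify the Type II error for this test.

Type I error: rejecting H₀ when it is actually true (false positive).
Type II error: failing to reject H₀ when H₁ is actually true (false negative).

Answer: Declaring an unsafe bridge to be safe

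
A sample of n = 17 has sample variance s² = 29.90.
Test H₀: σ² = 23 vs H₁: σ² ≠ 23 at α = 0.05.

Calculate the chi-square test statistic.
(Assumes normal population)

Answer: χ² = 20.8000, fail to reject H₀

Derivation:
df = n - 1 = 16
χ² = (n-1)s²/σ₀² = 16×29.90/23 = 20.8000
Critical values: χ²_{0.975,16} = 6.908, χ²_{0.025,16} = 28.845
Rejection region: χ² < 6.908 or χ² > 28.845
Decision: fail to reject H₀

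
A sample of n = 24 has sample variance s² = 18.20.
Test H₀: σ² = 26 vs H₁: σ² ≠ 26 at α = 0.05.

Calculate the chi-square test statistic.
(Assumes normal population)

Answer: χ² = 16.1000, fail to reject H₀

Derivation:
df = n - 1 = 23
χ² = (n-1)s²/σ₀² = 23×18.20/26 = 16.1000
Critical values: χ²_{0.975,23} = 11.689, χ²_{0.025,23} = 38.076
Rejection region: χ² < 11.689 or χ² > 38.076
Decision: fail to reject H₀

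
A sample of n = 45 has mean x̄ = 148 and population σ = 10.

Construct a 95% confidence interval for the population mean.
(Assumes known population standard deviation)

Confidence level: 95%, α = 0.05
z_0.025 = 1.960
SE = σ/√n = 10/√45 = 1.4907
Margin of error = 1.960 × 1.4907 = 2.9218
CI: x̄ ± margin = 148 ± 2.9218
CI: (145.0782, 150.9218)

Answer: (145.0782, 150.9218)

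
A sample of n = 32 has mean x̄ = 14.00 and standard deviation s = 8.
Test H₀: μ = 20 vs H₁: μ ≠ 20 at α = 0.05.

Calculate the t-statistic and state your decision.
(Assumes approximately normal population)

Answer: t = -4.2427, reject H₀

Derivation:
df = n - 1 = 31
SE = s/√n = 8/√32 = 1.4142
t = (x̄ - μ₀)/SE = (14.00 - 20)/1.4142 = -4.2427
Critical value: t_{0.025,31} = ±2.040
p-value ≈ 0.0002
Decision: reject H₀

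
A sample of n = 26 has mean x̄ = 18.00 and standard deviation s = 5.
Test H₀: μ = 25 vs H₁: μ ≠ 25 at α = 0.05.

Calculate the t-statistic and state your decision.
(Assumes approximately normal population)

Answer: t = -7.1385, reject H₀

Derivation:
df = n - 1 = 25
SE = s/√n = 5/√26 = 0.9806
t = (x̄ - μ₀)/SE = (18.00 - 25)/0.9806 = -7.1385
Critical value: t_{0.025,25} = ±2.060
p-value < 0.0001
Decision: reject H₀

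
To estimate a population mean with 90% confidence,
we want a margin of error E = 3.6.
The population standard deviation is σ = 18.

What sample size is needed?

z_0.05 = 1.645
n = (z×σ/E)² = (1.645×18/3.6)²
n = 67.6506
Round up: n = 68

Answer: n = 68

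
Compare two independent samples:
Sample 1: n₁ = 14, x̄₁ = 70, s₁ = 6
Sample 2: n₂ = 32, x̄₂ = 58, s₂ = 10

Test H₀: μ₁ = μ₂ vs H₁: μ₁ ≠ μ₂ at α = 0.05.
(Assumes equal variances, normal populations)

Pooled variance: s²_p = [13×6² + 31×10²]/(44) = 81.0909
s_p = 9.0050
SE = s_p×√(1/n₁ + 1/n₂) = 9.0050×√(1/14 + 1/32) = 2.8855
t = (x̄₁ - x̄₂)/SE = (70 - 58)/2.8855 = 4.1587
df = 44, t-critical = ±2.015
Decision: reject H₀

Answer: t = 4.1587, reject H₀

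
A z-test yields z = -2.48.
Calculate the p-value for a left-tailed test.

Answer: p-value ≈ 0.0066

Derivation:
For z = -2.48:
p = P(Z < -2.48) = Φ(-2.48) = 0.0066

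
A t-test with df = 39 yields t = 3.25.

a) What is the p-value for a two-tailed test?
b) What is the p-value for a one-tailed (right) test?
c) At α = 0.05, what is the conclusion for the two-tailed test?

Answer: a) 0.0024, b) 0.0012, c) reject H₀

Derivation:
Using t-distribution with df = 39:
a) Two-tailed: p = 2×P(T > 3.25) = 0.0024
b) One-tailed: p = P(T > 3.25) = 0.0012
c) 0.0024 < 0.05, reject H₀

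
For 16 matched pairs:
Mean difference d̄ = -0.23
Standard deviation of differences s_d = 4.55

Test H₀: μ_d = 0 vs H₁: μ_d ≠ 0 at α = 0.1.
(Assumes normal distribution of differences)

df = n - 1 = 15
SE = s_d/√n = 4.55/√16 = 1.1375
t = d̄/SE = -0.23/1.1375 = -0.2022
Critical value: t_{0.05,15} = ±1.753
p-value ≈ 0.8425
Decision: fail to reject H₀

Answer: t = -0.2022, fail to reject H₀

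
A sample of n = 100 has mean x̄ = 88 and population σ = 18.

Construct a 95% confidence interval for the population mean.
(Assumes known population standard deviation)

Confidence level: 95%, α = 0.05
z_0.025 = 1.960
SE = σ/√n = 18/√100 = 1.8000
Margin of error = 1.960 × 1.8000 = 3.5280
CI: x̄ ± margin = 88 ± 3.5280
CI: (84.4720, 91.5280)

Answer: (84.4720, 91.5280)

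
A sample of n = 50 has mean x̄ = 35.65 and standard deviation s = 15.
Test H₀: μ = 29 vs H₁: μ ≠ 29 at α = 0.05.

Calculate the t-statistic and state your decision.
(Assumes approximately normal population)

Answer: t = 3.1349, reject H₀

Derivation:
df = n - 1 = 49
SE = s/√n = 15/√50 = 2.1213
t = (x̄ - μ₀)/SE = (35.65 - 29)/2.1213 = 3.1349
Critical value: t_{0.025,49} = ±2.010
p-value ≈ 0.0029
Decision: reject H₀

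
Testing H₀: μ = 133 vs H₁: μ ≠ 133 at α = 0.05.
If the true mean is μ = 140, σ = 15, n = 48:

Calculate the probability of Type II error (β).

SE = σ/√n = 15/√48 = 2.1651
Critical values: μ₀ ± z_0.025×SE = 133 ± 1.960×2.1651
Acceptance region: (128.7564, 137.2436)
Under H₁ (μ = 140): z_high = (137.2436 - 140)/2.1651 = -1.2731, z_low = (128.7564 - 140)/2.1651 = -5.1931
β = P(not reject | H₁) = Φ(-1.2731) - Φ(-5.1931) ≈ 0.1015

Answer: β ≈ 0.1015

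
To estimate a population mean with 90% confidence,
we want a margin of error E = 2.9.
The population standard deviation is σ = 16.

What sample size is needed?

Answer: n = 83

Derivation:
z_0.05 = 1.645
n = (z×σ/E)² = (1.645×16/2.9)²
n = 82.3713
Round up: n = 83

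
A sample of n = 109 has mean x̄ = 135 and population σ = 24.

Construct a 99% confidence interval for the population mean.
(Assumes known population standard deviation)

Confidence level: 99%, α = 0.01
z_0.005 = 2.576
SE = σ/√n = 24/√109 = 2.2988
Margin of error = 2.576 × 2.2988 = 5.9217
CI: x̄ ± margin = 135 ± 5.9217
CI: (129.0783, 140.9217)

Answer: (129.0783, 140.9217)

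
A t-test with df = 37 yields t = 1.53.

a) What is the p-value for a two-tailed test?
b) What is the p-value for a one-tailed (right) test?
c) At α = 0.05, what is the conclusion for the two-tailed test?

Answer: a) 0.1345, b) 0.0673, c) fail to reject H₀

Derivation:
Using t-distribution with df = 37:
a) Two-tailed: p = 2×P(T > 1.53) = 0.1345
b) One-tailed: p = P(T > 1.53) = 0.0673
c) 0.1345 ≥ 0.05, fail to reject H₀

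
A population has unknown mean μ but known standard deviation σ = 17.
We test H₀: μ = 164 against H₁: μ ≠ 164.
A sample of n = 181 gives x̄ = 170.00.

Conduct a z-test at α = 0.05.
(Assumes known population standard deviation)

Standard error: SE = σ/√n = 17/√181 = 1.2636
z-statistic: z = (x̄ - μ₀)/SE = (170.00 - 164)/1.2636 = 4.7483
Critical value: ±1.960
p-value < 0.0001
Decision: reject H₀

Answer: z = 4.7483, reject H₀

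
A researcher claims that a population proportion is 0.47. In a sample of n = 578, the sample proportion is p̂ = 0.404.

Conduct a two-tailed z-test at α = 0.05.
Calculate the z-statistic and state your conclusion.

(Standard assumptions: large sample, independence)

H₀: p = 0.47, H₁: p ≠ 0.47
Standard error: SE = √(p₀(1-p₀)/n) = √(0.47×0.53/578) = 0.020760
z-statistic: z = (p̂ - p₀)/SE = (0.404 - 0.47)/0.020760 = -3.1792
Critical value: z_0.025 = ±1.960
p-value = 0.0015
Decision: reject H₀ at α = 0.05

Answer: z = -3.1792, reject H₀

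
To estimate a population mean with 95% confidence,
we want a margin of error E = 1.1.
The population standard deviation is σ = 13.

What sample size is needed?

z_0.025 = 1.960
n = (z×σ/E)² = (1.960×13/1.1)²
n = 536.5540
Round up: n = 537

Answer: n = 537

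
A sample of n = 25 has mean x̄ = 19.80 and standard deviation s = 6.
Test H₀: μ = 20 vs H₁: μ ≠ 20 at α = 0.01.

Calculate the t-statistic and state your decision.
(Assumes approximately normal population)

Answer: t = -0.1667, fail to reject H₀

Derivation:
df = n - 1 = 24
SE = s/√n = 6/√25 = 1.2000
t = (x̄ - μ₀)/SE = (19.80 - 20)/1.2000 = -0.1667
Critical value: t_{0.005,24} = ±2.797
p-value ≈ 0.8690
Decision: fail to reject H₀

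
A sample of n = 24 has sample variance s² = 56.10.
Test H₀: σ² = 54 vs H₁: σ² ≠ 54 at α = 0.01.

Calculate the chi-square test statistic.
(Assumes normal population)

Answer: χ² = 23.8944, fail to reject H₀

Derivation:
df = n - 1 = 23
χ² = (n-1)s²/σ₀² = 23×56.10/54 = 23.8944
Critical values: χ²_{0.995,23} = 9.260, χ²_{0.005,23} = 44.181
Rejection region: χ² < 9.260 or χ² > 44.181
Decision: fail to reject H₀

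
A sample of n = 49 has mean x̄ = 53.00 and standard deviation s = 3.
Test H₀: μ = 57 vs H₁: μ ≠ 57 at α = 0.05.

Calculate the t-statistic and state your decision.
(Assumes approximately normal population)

df = n - 1 = 48
SE = s/√n = 3/√49 = 0.4286
t = (x̄ - μ₀)/SE = (53.00 - 57)/0.4286 = -9.3327
Critical value: t_{0.025,48} = ±2.011
p-value < 0.0001
Decision: reject H₀

Answer: t = -9.3327, reject H₀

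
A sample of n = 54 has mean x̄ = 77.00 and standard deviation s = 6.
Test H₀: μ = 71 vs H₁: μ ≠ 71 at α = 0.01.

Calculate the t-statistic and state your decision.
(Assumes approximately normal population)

Answer: t = 7.3484, reject H₀

Derivation:
df = n - 1 = 53
SE = s/√n = 6/√54 = 0.8165
t = (x̄ - μ₀)/SE = (77.00 - 71)/0.8165 = 7.3484
Critical value: t_{0.005,53} = ±2.672
p-value < 0.0001
Decision: reject H₀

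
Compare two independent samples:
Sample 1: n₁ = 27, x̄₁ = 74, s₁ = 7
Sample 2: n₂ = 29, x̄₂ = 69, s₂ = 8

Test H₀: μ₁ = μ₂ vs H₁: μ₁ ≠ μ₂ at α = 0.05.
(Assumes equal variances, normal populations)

Pooled variance: s²_p = [26×7² + 28×8²]/(54) = 56.7778
s_p = 7.5351
SE = s_p×√(1/n₁ + 1/n₂) = 7.5351×√(1/27 + 1/29) = 2.0151
t = (x̄₁ - x̄₂)/SE = (74 - 69)/2.0151 = 2.4813
df = 54, t-critical = ±2.005
Decision: reject H₀

Answer: t = 2.4813, reject H₀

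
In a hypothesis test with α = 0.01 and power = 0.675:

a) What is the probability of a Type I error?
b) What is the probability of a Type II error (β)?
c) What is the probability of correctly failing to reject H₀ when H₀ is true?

a) Type I error probability = α = 0.01
b) Power = P(reject H₀ | H₁ true) = 1 - β = 0.675, so Type II error probability = β = 1 - Power = 0.325
c) P(fail to reject H₀ | H₀ true) = 1 - α = 0.99

Answer: a) 0.01, b) 0.325, c) 0.99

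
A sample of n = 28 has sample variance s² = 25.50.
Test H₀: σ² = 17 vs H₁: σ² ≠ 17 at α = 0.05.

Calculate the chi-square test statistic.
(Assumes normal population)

df = n - 1 = 27
χ² = (n-1)s²/σ₀² = 27×25.50/17 = 40.5000
Critical values: χ²_{0.975,27} = 14.573, χ²_{0.025,27} = 43.195
Rejection region: χ² < 14.573 or χ² > 43.195
Decision: fail to reject H₀

Answer: χ² = 40.5000, fail to reject H₀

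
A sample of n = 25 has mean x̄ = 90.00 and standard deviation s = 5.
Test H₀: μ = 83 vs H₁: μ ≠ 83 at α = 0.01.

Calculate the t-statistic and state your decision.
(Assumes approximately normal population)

df = n - 1 = 24
SE = s/√n = 5/√25 = 1.0000
t = (x̄ - μ₀)/SE = (90.00 - 83)/1.0000 = 7.0000
Critical value: t_{0.005,24} = ±2.797
p-value < 0.0001
Decision: reject H₀

Answer: t = 7.0000, reject H₀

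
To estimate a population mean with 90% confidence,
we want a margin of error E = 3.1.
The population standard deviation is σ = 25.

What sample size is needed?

Answer: n = 176

Derivation:
z_0.05 = 1.645
n = (z×σ/E)² = (1.645×25/3.1)²
n = 175.9902
Round up: n = 176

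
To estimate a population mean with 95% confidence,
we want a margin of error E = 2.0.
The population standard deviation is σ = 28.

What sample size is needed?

z_0.025 = 1.960
n = (z×σ/E)² = (1.960×28/2.0)²
n = 752.9536
Round up: n = 753

Answer: n = 753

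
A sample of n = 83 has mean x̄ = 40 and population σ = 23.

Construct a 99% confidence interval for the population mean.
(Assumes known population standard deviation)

Answer: (33.4966, 46.5034)

Derivation:
Confidence level: 99%, α = 0.01
z_0.005 = 2.576
SE = σ/√n = 23/√83 = 2.5246
Margin of error = 2.576 × 2.5246 = 6.5034
CI: x̄ ± margin = 40 ± 6.5034
CI: (33.4966, 46.5034)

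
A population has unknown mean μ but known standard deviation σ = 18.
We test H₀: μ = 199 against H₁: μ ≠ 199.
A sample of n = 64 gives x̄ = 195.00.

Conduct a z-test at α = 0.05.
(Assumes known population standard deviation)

Answer: z = -1.7778, fail to reject H₀

Derivation:
Standard error: SE = σ/√n = 18/√64 = 2.2500
z-statistic: z = (x̄ - μ₀)/SE = (195.00 - 199)/2.2500 = -1.7778
Critical value: ±1.960
p-value = 0.0754
Decision: fail to reject H₀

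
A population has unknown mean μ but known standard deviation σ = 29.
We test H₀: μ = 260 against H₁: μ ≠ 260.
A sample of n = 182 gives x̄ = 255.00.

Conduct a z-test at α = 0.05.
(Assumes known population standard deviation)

Answer: z = -2.3260, reject H₀

Derivation:
Standard error: SE = σ/√n = 29/√182 = 2.1496
z-statistic: z = (x̄ - μ₀)/SE = (255.00 - 260)/2.1496 = -2.3260
Critical value: ±1.960
p-value = 0.0200
Decision: reject H₀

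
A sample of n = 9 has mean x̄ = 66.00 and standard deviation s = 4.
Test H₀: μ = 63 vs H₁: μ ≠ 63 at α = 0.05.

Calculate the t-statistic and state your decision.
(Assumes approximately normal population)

Answer: t = 2.2501, fail to reject H₀

Derivation:
df = n - 1 = 8
SE = s/√n = 4/√9 = 1.3333
t = (x̄ - μ₀)/SE = (66.00 - 63)/1.3333 = 2.2501
Critical value: t_{0.025,8} = ±2.306
p-value ≈ 0.0546
Decision: fail to reject H₀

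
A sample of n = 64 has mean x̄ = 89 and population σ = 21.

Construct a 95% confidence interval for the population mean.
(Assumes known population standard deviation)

Answer: (83.8550, 94.1450)

Derivation:
Confidence level: 95%, α = 0.05
z_0.025 = 1.960
SE = σ/√n = 21/√64 = 2.6250
Margin of error = 1.960 × 2.6250 = 5.1450
CI: x̄ ± margin = 89 ± 5.1450
CI: (83.8550, 94.1450)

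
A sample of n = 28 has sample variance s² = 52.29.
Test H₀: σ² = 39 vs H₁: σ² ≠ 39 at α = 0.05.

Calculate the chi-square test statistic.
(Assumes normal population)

Answer: χ² = 36.2008, fail to reject H₀

Derivation:
df = n - 1 = 27
χ² = (n-1)s²/σ₀² = 27×52.29/39 = 36.2008
Critical values: χ²_{0.975,27} = 14.573, χ²_{0.025,27} = 43.195
Rejection region: χ² < 14.573 or χ² > 43.195
Decision: fail to reject H₀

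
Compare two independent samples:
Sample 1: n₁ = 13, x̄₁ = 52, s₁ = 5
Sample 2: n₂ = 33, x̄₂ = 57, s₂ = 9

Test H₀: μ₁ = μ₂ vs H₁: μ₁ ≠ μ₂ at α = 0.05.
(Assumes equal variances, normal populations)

Answer: t = -1.8835, fail to reject H₀

Derivation:
Pooled variance: s²_p = [12×5² + 32×9²]/(44) = 65.7273
s_p = 8.1072
SE = s_p×√(1/n₁ + 1/n₂) = 8.1072×√(1/13 + 1/33) = 2.6547
t = (x̄₁ - x̄₂)/SE = (52 - 57)/2.6547 = -1.8835
df = 44, t-critical = ±2.015
Decision: fail to reject H₀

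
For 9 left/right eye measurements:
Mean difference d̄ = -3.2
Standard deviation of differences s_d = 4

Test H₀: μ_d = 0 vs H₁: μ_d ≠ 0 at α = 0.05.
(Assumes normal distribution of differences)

Answer: t = -2.4001, reject H₀

Derivation:
df = n - 1 = 8
SE = s_d/√n = 4/√9 = 1.3333
t = d̄/SE = -3.2/1.3333 = -2.4001
Critical value: t_{0.025,8} = ±2.306
p-value ≈ 0.0432
Decision: reject H₀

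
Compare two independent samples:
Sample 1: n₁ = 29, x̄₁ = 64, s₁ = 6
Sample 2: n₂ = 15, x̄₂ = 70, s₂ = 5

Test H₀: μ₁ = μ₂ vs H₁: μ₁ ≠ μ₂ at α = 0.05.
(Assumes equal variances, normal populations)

Answer: t = -3.3179, reject H₀

Derivation:
Pooled variance: s²_p = [28×6² + 14×5²]/(42) = 32.3333
s_p = 5.6862
SE = s_p×√(1/n₁ + 1/n₂) = 5.6862×√(1/29 + 1/15) = 1.8084
t = (x̄₁ - x̄₂)/SE = (64 - 70)/1.8084 = -3.3179
df = 42, t-critical = ±2.018
Decision: reject H₀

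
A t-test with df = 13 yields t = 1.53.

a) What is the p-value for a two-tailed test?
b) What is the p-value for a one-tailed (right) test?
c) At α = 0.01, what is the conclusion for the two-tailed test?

Using t-distribution with df = 13:
a) Two-tailed: p = 2×P(T > 1.53) = 0.1500
b) One-tailed: p = P(T > 1.53) = 0.0750
c) 0.1500 ≥ 0.01, fail to reject H₀

Answer: a) 0.1500, b) 0.0750, c) fail to reject H₀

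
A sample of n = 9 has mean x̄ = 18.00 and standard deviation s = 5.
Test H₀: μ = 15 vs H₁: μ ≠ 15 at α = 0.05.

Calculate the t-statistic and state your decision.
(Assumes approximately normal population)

Answer: t = 1.8000, fail to reject H₀

Derivation:
df = n - 1 = 8
SE = s/√n = 5/√9 = 1.6667
t = (x̄ - μ₀)/SE = (18.00 - 15)/1.6667 = 1.8000
Critical value: t_{0.025,8} = ±2.306
p-value ≈ 0.1096
Decision: fail to reject H₀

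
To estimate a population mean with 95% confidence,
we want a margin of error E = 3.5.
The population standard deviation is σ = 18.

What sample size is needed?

z_0.025 = 1.960
n = (z×σ/E)² = (1.960×18/3.5)²
n = 101.6064
Round up: n = 102

Answer: n = 102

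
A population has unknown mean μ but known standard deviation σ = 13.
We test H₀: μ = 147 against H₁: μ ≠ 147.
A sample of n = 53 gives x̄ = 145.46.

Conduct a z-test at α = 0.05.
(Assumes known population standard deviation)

Standard error: SE = σ/√n = 13/√53 = 1.7857
z-statistic: z = (x̄ - μ₀)/SE = (145.46 - 147)/1.7857 = -0.8624
Critical value: ±1.960
p-value = 0.3885
Decision: fail to reject H₀

Answer: z = -0.8624, fail to reject H₀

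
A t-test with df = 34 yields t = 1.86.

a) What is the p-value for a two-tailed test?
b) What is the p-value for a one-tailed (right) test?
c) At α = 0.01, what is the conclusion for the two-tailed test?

Using t-distribution with df = 34:
a) Two-tailed: p = 2×P(T > 1.86) = 0.0716
b) One-tailed: p = P(T > 1.86) = 0.0358
c) 0.0716 ≥ 0.01, fail to reject H₀

Answer: a) 0.0716, b) 0.0358, c) fail to reject H₀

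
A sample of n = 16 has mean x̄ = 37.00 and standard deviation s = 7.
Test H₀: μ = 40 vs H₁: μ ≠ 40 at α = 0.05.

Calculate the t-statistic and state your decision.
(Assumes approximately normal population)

df = n - 1 = 15
SE = s/√n = 7/√16 = 1.7500
t = (x̄ - μ₀)/SE = (37.00 - 40)/1.7500 = -1.7143
Critical value: t_{0.025,15} = ±2.131
p-value ≈ 0.1071
Decision: fail to reject H₀

Answer: t = -1.7143, fail to reject H₀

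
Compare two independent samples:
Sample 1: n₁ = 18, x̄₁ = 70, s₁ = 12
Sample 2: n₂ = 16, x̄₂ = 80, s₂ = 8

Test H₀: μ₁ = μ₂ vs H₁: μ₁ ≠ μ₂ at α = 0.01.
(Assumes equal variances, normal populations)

Answer: t = -2.8202, reject H₀

Derivation:
Pooled variance: s²_p = [17×12² + 15×8²]/(32) = 106.5000
s_p = 10.3199
SE = s_p×√(1/n₁ + 1/n₂) = 10.3199×√(1/18 + 1/16) = 3.5458
t = (x̄₁ - x̄₂)/SE = (70 - 80)/3.5458 = -2.8202
df = 32, t-critical = ±2.738
Decision: reject H₀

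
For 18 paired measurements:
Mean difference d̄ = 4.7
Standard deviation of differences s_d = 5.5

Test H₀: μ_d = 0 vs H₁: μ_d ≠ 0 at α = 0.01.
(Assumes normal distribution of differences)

Answer: t = 3.6254, reject H₀

Derivation:
df = n - 1 = 17
SE = s_d/√n = 5.5/√18 = 1.2964
t = d̄/SE = 4.7/1.2964 = 3.6254
Critical value: t_{0.005,17} = ±2.898
p-value ≈ 0.0021
Decision: reject H₀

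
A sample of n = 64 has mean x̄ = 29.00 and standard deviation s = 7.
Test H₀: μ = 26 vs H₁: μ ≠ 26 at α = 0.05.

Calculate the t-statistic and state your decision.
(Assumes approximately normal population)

Answer: t = 3.4286, reject H₀

Derivation:
df = n - 1 = 63
SE = s/√n = 7/√64 = 0.8750
t = (x̄ - μ₀)/SE = (29.00 - 26)/0.8750 = 3.4286
Critical value: t_{0.025,63} = ±1.998
p-value ≈ 0.0011
Decision: reject H₀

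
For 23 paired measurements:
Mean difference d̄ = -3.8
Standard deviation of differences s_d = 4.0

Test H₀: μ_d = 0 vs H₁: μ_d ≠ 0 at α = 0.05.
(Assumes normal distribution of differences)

Answer: t = -4.5558, reject H₀

Derivation:
df = n - 1 = 22
SE = s_d/√n = 4.0/√23 = 0.8341
t = d̄/SE = -3.8/0.8341 = -4.5558
Critical value: t_{0.025,22} = ±2.074
p-value ≈ 0.0002
Decision: reject H₀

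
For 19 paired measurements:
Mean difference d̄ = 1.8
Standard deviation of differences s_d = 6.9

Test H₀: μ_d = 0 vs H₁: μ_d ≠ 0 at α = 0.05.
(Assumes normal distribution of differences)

df = n - 1 = 18
SE = s_d/√n = 6.9/√19 = 1.5830
t = d̄/SE = 1.8/1.5830 = 1.1371
Critical value: t_{0.025,18} = ±2.101
p-value ≈ 0.2704
Decision: fail to reject H₀

Answer: t = 1.1371, fail to reject H₀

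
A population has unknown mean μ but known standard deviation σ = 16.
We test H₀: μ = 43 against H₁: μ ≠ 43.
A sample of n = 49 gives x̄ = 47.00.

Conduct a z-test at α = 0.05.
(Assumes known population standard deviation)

Answer: z = 1.7500, fail to reject H₀

Derivation:
Standard error: SE = σ/√n = 16/√49 = 2.2857
z-statistic: z = (x̄ - μ₀)/SE = (47.00 - 43)/2.2857 = 1.7500
Critical value: ±1.960
p-value = 0.0801
Decision: fail to reject H₀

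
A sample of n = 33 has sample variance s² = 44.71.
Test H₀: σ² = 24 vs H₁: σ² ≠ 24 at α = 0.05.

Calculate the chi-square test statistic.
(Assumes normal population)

df = n - 1 = 32
χ² = (n-1)s²/σ₀² = 32×44.71/24 = 59.6133
Critical values: χ²_{0.975,32} = 18.291, χ²_{0.025,32} = 49.480
Rejection region: χ² < 18.291 or χ² > 49.480
Decision: reject H₀

Answer: χ² = 59.6133, reject H₀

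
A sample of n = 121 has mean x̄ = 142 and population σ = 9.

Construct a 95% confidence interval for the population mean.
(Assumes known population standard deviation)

Answer: (140.3963, 143.6037)

Derivation:
Confidence level: 95%, α = 0.05
z_0.025 = 1.960
SE = σ/√n = 9/√121 = 0.8182
Margin of error = 1.960 × 0.8182 = 1.6037
CI: x̄ ± margin = 142 ± 1.6037
CI: (140.3963, 143.6037)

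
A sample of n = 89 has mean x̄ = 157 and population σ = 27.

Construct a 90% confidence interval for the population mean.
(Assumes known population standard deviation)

Answer: (152.2920, 161.7080)

Derivation:
Confidence level: 90%, α = 0.1
z_0.05 = 1.645
SE = σ/√n = 27/√89 = 2.8620
Margin of error = 1.645 × 2.8620 = 4.7080
CI: x̄ ± margin = 157 ± 4.7080
CI: (152.2920, 161.7080)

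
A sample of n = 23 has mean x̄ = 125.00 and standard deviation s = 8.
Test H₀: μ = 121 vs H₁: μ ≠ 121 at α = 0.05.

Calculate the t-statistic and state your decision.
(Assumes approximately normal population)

Answer: t = 2.3979, reject H₀

Derivation:
df = n - 1 = 22
SE = s/√n = 8/√23 = 1.6681
t = (x̄ - μ₀)/SE = (125.00 - 121)/1.6681 = 2.3979
Critical value: t_{0.025,22} = ±2.074
p-value ≈ 0.0254
Decision: reject H₀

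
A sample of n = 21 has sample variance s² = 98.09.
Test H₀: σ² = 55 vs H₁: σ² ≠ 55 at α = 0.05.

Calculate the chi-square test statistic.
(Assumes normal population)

df = n - 1 = 20
χ² = (n-1)s²/σ₀² = 20×98.09/55 = 35.6691
Critical values: χ²_{0.975,20} = 9.591, χ²_{0.025,20} = 34.170
Rejection region: χ² < 9.591 or χ² > 34.170
Decision: reject H₀

Answer: χ² = 35.6691, reject H₀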